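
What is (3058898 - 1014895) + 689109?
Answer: 2733112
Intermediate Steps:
(3058898 - 1014895) + 689109 = 2044003 + 689109 = 2733112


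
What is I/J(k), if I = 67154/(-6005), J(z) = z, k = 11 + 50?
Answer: -67154/366305 ≈ -0.18333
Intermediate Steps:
k = 61
I = -67154/6005 (I = 67154*(-1/6005) = -67154/6005 ≈ -11.183)
I/J(k) = -67154/6005/61 = -67154/6005*1/61 = -67154/366305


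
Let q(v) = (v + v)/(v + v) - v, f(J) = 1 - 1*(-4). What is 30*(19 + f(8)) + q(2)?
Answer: 719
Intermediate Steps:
f(J) = 5 (f(J) = 1 + 4 = 5)
q(v) = 1 - v (q(v) = (2*v)/((2*v)) - v = (2*v)*(1/(2*v)) - v = 1 - v)
30*(19 + f(8)) + q(2) = 30*(19 + 5) + (1 - 1*2) = 30*24 + (1 - 2) = 720 - 1 = 719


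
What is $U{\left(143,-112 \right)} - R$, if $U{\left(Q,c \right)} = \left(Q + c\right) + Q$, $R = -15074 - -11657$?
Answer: $3591$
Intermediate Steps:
$R = -3417$ ($R = -15074 + 11657 = -3417$)
$U{\left(Q,c \right)} = c + 2 Q$
$U{\left(143,-112 \right)} - R = \left(-112 + 2 \cdot 143\right) - -3417 = \left(-112 + 286\right) + 3417 = 174 + 3417 = 3591$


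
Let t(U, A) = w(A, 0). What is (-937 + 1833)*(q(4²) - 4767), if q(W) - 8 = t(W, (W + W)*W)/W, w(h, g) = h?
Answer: -4235392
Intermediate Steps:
t(U, A) = A
q(W) = 8 + 2*W (q(W) = 8 + ((W + W)*W)/W = 8 + ((2*W)*W)/W = 8 + (2*W²)/W = 8 + 2*W)
(-937 + 1833)*(q(4²) - 4767) = (-937 + 1833)*((8 + 2*4²) - 4767) = 896*((8 + 2*16) - 4767) = 896*((8 + 32) - 4767) = 896*(40 - 4767) = 896*(-4727) = -4235392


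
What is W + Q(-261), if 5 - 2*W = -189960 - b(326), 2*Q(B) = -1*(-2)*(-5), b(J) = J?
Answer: 190281/2 ≈ 95141.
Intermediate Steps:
Q(B) = -5 (Q(B) = (-1*(-2)*(-5))/2 = (2*(-5))/2 = (½)*(-10) = -5)
W = 190291/2 (W = 5/2 - (-189960 - 1*326)/2 = 5/2 - (-189960 - 326)/2 = 5/2 - ½*(-190286) = 5/2 + 95143 = 190291/2 ≈ 95146.)
W + Q(-261) = 190291/2 - 5 = 190281/2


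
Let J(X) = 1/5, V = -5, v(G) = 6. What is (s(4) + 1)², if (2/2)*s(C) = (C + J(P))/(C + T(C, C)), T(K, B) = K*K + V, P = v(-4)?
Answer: 1024/625 ≈ 1.6384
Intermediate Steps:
P = 6
J(X) = ⅕
T(K, B) = -5 + K² (T(K, B) = K*K - 5 = K² - 5 = -5 + K²)
s(C) = (⅕ + C)/(-5 + C + C²) (s(C) = (C + ⅕)/(C + (-5 + C²)) = (⅕ + C)/(-5 + C + C²))
(s(4) + 1)² = ((⅕ + 4)/(-5 + 4 + 4²) + 1)² = ((21/5)/(-5 + 4 + 16) + 1)² = ((21/5)/15 + 1)² = ((1/15)*(21/5) + 1)² = (7/25 + 1)² = (32/25)² = 1024/625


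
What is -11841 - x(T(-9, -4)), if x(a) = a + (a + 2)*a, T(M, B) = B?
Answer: -11845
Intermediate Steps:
x(a) = a + a*(2 + a) (x(a) = a + (2 + a)*a = a + a*(2 + a))
-11841 - x(T(-9, -4)) = -11841 - (-4)*(3 - 4) = -11841 - (-4)*(-1) = -11841 - 1*4 = -11841 - 4 = -11845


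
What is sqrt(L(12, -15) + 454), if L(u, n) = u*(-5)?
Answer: sqrt(394) ≈ 19.849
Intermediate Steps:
L(u, n) = -5*u
sqrt(L(12, -15) + 454) = sqrt(-5*12 + 454) = sqrt(-60 + 454) = sqrt(394)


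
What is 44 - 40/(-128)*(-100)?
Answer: 51/4 ≈ 12.750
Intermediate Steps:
44 - 40/(-128)*(-100) = 44 - 40*(-1/128)*(-100) = 44 + (5/16)*(-100) = 44 - 125/4 = 51/4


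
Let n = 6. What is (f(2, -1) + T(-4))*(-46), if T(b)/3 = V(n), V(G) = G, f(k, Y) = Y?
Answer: -782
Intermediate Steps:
T(b) = 18 (T(b) = 3*6 = 18)
(f(2, -1) + T(-4))*(-46) = (-1 + 18)*(-46) = 17*(-46) = -782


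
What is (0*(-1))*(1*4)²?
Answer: 0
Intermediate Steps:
(0*(-1))*(1*4)² = 0*4² = 0*16 = 0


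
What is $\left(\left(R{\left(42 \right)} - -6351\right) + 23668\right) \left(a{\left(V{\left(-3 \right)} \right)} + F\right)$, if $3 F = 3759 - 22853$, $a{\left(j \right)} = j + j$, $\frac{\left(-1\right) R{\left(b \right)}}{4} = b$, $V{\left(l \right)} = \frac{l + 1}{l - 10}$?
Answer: $- \frac{7409316710}{39} \approx -1.8998 \cdot 10^{8}$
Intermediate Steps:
$V{\left(l \right)} = \frac{1 + l}{-10 + l}$
$R{\left(b \right)} = - 4 b$
$a{\left(j \right)} = 2 j$
$F = - \frac{19094}{3}$ ($F = \frac{3759 - 22853}{3} = \frac{1}{3} \left(-19094\right) = - \frac{19094}{3} \approx -6364.7$)
$\left(\left(R{\left(42 \right)} - -6351\right) + 23668\right) \left(a{\left(V{\left(-3 \right)} \right)} + F\right) = \left(\left(\left(-4\right) 42 - -6351\right) + 23668\right) \left(2 \frac{1 - 3}{-10 - 3} - \frac{19094}{3}\right) = \left(\left(-168 + 6351\right) + 23668\right) \left(2 \frac{1}{-13} \left(-2\right) - \frac{19094}{3}\right) = \left(6183 + 23668\right) \left(2 \left(\left(- \frac{1}{13}\right) \left(-2\right)\right) - \frac{19094}{3}\right) = 29851 \left(2 \cdot \frac{2}{13} - \frac{19094}{3}\right) = 29851 \left(\frac{4}{13} - \frac{19094}{3}\right) = 29851 \left(- \frac{248210}{39}\right) = - \frac{7409316710}{39}$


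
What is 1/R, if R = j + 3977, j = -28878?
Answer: -1/24901 ≈ -4.0159e-5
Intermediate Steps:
R = -24901 (R = -28878 + 3977 = -24901)
1/R = 1/(-24901) = -1/24901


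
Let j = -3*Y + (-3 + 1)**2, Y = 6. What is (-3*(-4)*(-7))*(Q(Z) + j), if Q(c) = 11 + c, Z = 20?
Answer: -1428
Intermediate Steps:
j = -14 (j = -3*6 + (-3 + 1)**2 = -18 + (-2)**2 = -18 + 4 = -14)
(-3*(-4)*(-7))*(Q(Z) + j) = (-3*(-4)*(-7))*((11 + 20) - 14) = (12*(-7))*(31 - 14) = -84*17 = -1428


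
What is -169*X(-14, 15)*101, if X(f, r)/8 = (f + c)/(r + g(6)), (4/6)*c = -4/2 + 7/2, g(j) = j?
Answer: 1604486/21 ≈ 76404.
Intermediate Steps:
c = 9/4 (c = 3*(-4/2 + 7/2)/2 = 3*(-4*½ + 7*(½))/2 = 3*(-2 + 7/2)/2 = (3/2)*(3/2) = 9/4 ≈ 2.2500)
X(f, r) = 8*(9/4 + f)/(6 + r) (X(f, r) = 8*((f + 9/4)/(r + 6)) = 8*((9/4 + f)/(6 + r)) = 8*(9/4 + f)/(6 + r))
-169*X(-14, 15)*101 = -338*(9 + 4*(-14))/(6 + 15)*101 = -338*(9 - 56)/21*101 = -338*(-47)/21*101 = -169*(-94/21)*101 = (15886/21)*101 = 1604486/21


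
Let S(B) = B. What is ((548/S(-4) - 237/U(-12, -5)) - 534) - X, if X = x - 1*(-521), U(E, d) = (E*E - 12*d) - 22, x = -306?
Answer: -161489/182 ≈ -887.30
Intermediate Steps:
U(E, d) = -22 + E² - 12*d (U(E, d) = (E² - 12*d) - 22 = -22 + E² - 12*d)
X = 215 (X = -306 - 1*(-521) = -306 + 521 = 215)
((548/S(-4) - 237/U(-12, -5)) - 534) - X = ((548/(-4) - 237/(-22 + (-12)² - 12*(-5))) - 534) - 1*215 = ((548*(-¼) - 237/(-22 + 144 + 60)) - 534) - 215 = ((-137 - 237/182) - 534) - 215 = (-25171/182 - 534) - 215 = -122359/182 - 215 = -161489/182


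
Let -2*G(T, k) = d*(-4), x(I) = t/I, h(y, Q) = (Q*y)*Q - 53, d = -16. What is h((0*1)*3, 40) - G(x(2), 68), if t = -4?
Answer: -21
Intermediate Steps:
h(y, Q) = -53 + y*Q² (h(y, Q) = y*Q² - 53 = -53 + y*Q²)
x(I) = -4/I
G(T, k) = -32 (G(T, k) = -(-8)*(-4) = -½*64 = -32)
h((0*1)*3, 40) - G(x(2), 68) = (-53 + ((0*1)*3)*40²) - 1*(-32) = (-53 + (0*3)*1600) + 32 = (-53 + 0*1600) + 32 = (-53 + 0) + 32 = -53 + 32 = -21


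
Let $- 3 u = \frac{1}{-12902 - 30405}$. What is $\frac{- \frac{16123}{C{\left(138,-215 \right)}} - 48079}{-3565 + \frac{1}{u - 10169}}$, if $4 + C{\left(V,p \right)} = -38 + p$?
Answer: $\frac{16303434246316640}{1210459522120537} \approx 13.469$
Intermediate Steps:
$C{\left(V,p \right)} = -42 + p$ ($C{\left(V,p \right)} = -4 + \left(-38 + p\right) = -42 + p$)
$u = \frac{1}{129921}$ ($u = - \frac{1}{3 \left(-12902 - 30405\right)} = - \frac{1}{3 \left(-43307\right)} = \left(- \frac{1}{3}\right) \left(- \frac{1}{43307}\right) = \frac{1}{129921} \approx 7.697 \cdot 10^{-6}$)
$\frac{- \frac{16123}{C{\left(138,-215 \right)}} - 48079}{-3565 + \frac{1}{u - 10169}} = \frac{- \frac{16123}{-42 - 215} - 48079}{-3565 + \frac{1}{\frac{1}{129921} - 10169}} = \frac{- \frac{16123}{-257} - 48079}{-3565 + \frac{1}{- \frac{1321166648}{129921}}} = \frac{\left(-16123\right) \left(- \frac{1}{257}\right) - 48079}{-3565 - \frac{129921}{1321166648}} = \frac{\frac{16123}{257} - 48079}{- \frac{4709959230041}{1321166648}} = \left(- \frac{12340180}{257}\right) \left(- \frac{1321166648}{4709959230041}\right) = \frac{16303434246316640}{1210459522120537}$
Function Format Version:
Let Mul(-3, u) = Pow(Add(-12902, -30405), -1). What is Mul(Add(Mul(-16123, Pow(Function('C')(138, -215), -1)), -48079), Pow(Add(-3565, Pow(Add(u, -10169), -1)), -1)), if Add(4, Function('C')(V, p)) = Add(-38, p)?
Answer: Rational(16303434246316640, 1210459522120537) ≈ 13.469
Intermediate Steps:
Function('C')(V, p) = Add(-42, p) (Function('C')(V, p) = Add(-4, Add(-38, p)) = Add(-42, p))
u = Rational(1, 129921) (u = Mul(Rational(-1, 3), Pow(Add(-12902, -30405), -1)) = Mul(Rational(-1, 3), Pow(-43307, -1)) = Mul(Rational(-1, 3), Rational(-1, 43307)) = Rational(1, 129921) ≈ 7.6970e-6)
Mul(Add(Mul(-16123, Pow(Function('C')(138, -215), -1)), -48079), Pow(Add(-3565, Pow(Add(u, -10169), -1)), -1)) = Mul(Add(Mul(-16123, Pow(Add(-42, -215), -1)), -48079), Pow(Add(-3565, Pow(Add(Rational(1, 129921), -10169), -1)), -1)) = Mul(Add(Mul(-16123, Pow(-257, -1)), -48079), Pow(Add(-3565, Pow(Rational(-1321166648, 129921), -1)), -1)) = Mul(Add(Mul(-16123, Rational(-1, 257)), -48079), Pow(Add(-3565, Rational(-129921, 1321166648)), -1)) = Mul(Add(Rational(16123, 257), -48079), Pow(Rational(-4709959230041, 1321166648), -1)) = Mul(Rational(-12340180, 257), Rational(-1321166648, 4709959230041)) = Rational(16303434246316640, 1210459522120537)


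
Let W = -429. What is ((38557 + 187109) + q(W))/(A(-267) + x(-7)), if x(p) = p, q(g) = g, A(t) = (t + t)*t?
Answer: 225237/142571 ≈ 1.5798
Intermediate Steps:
A(t) = 2*t² (A(t) = (2*t)*t = 2*t²)
((38557 + 187109) + q(W))/(A(-267) + x(-7)) = ((38557 + 187109) - 429)/(2*(-267)² - 7) = (225666 - 429)/(2*71289 - 7) = 225237/(142578 - 7) = 225237/142571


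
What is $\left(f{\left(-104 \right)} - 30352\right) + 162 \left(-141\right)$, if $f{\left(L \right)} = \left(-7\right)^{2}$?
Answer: $-53145$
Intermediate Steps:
$f{\left(L \right)} = 49$
$\left(f{\left(-104 \right)} - 30352\right) + 162 \left(-141\right) = \left(49 - 30352\right) + 162 \left(-141\right) = -30303 - 22842 = -53145$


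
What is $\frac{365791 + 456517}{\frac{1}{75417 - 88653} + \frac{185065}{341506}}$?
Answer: $\frac{1858487380682064}{1224589417} \approx 1.5176 \cdot 10^{6}$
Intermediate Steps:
$\frac{365791 + 456517}{\frac{1}{75417 - 88653} + \frac{185065}{341506}} = \frac{822308}{\frac{1}{-13236} + 185065 \cdot \frac{1}{341506}} = \frac{822308}{- \frac{1}{13236} + \frac{185065}{341506}} = \frac{822308}{\frac{1224589417}{2260086708}} = 822308 \cdot \frac{2260086708}{1224589417} = \frac{1858487380682064}{1224589417}$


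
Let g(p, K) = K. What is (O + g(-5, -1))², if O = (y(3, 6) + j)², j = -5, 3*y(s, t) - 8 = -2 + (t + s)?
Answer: 1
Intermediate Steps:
y(s, t) = 2 + s/3 + t/3 (y(s, t) = 8/3 + (-2 + (t + s))/3 = 8/3 + (-2 + (s + t))/3 = 8/3 + (-2 + s + t)/3 = 8/3 + (-⅔ + s/3 + t/3) = 2 + s/3 + t/3)
O = 0 (O = ((2 + (⅓)*3 + (⅓)*6) - 5)² = ((2 + 1 + 2) - 5)² = (5 - 5)² = 0² = 0)
(O + g(-5, -1))² = (0 - 1)² = (-1)² = 1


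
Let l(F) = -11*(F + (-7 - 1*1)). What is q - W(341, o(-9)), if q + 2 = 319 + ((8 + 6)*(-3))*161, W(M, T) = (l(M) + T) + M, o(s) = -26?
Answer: -3097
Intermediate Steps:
l(F) = 88 - 11*F (l(F) = -11*(F + (-7 - 1)) = -11*(F - 8) = -11*(-8 + F) = 88 - 11*F)
W(M, T) = 88 + T - 10*M (W(M, T) = ((88 - 11*M) + T) + M = (88 + T - 11*M) + M = 88 + T - 10*M)
q = -6445 (q = -2 + (319 + ((8 + 6)*(-3))*161) = -2 + (319 + (14*(-3))*161) = -2 + (319 - 42*161) = -2 + (319 - 6762) = -2 - 6443 = -6445)
q - W(341, o(-9)) = -6445 - (88 - 26 - 10*341) = -6445 - (88 - 26 - 3410) = -6445 - 1*(-3348) = -6445 + 3348 = -3097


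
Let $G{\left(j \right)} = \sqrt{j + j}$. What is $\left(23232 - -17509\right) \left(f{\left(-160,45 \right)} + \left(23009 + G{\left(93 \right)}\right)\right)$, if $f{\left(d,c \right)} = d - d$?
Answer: $937409669 + 40741 \sqrt{186} \approx 9.3797 \cdot 10^{8}$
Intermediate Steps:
$G{\left(j \right)} = \sqrt{2} \sqrt{j}$ ($G{\left(j \right)} = \sqrt{2 j} = \sqrt{2} \sqrt{j}$)
$f{\left(d,c \right)} = 0$
$\left(23232 - -17509\right) \left(f{\left(-160,45 \right)} + \left(23009 + G{\left(93 \right)}\right)\right) = \left(23232 - -17509\right) \left(0 + \left(23009 + \sqrt{2} \sqrt{93}\right)\right) = \left(23232 + \left(-3453 + 20962\right)\right) \left(0 + \left(23009 + \sqrt{186}\right)\right) = \left(23232 + 17509\right) \left(23009 + \sqrt{186}\right) = 40741 \left(23009 + \sqrt{186}\right) = 937409669 + 40741 \sqrt{186}$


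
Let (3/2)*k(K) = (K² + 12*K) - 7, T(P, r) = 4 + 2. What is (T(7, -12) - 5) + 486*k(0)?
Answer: -2267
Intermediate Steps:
T(P, r) = 6
k(K) = -14/3 + 8*K + 2*K²/3 (k(K) = 2*((K² + 12*K) - 7)/3 = 2*(-7 + K² + 12*K)/3 = -14/3 + 8*K + 2*K²/3)
(T(7, -12) - 5) + 486*k(0) = (6 - 5) + 486*(-14/3 + 8*0 + (⅔)*0²) = 1 + 486*(-14/3 + 0 + (⅔)*0) = 1 + 486*(-14/3 + 0 + 0) = 1 + 486*(-14/3) = 1 - 2268 = -2267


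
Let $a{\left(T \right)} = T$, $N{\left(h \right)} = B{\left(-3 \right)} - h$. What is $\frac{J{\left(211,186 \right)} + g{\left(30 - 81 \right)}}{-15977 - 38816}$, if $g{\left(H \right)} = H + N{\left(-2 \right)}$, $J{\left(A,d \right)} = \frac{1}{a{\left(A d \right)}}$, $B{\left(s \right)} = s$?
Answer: $\frac{2040791}{2150406078} \approx 0.00094903$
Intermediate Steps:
$N{\left(h \right)} = -3 - h$
$J{\left(A,d \right)} = \frac{1}{A d}$
$g{\left(H \right)} = -1 + H$ ($g{\left(H \right)} = H - 1 = -1 + H$)
$\frac{J{\left(211,186 \right)} + g{\left(30 - 81 \right)}}{-15977 - 38816} = \frac{\frac{1}{211 \cdot 186} + \left(-1 + \left(30 - 81\right)\right)}{-15977 - 38816} = \frac{\frac{1}{211} \cdot \frac{1}{186} - 52}{-54793} = \left(\frac{1}{39246} - 52\right) \left(- \frac{1}{54793}\right) = \left(- \frac{2040791}{39246}\right) \left(- \frac{1}{54793}\right) = \frac{2040791}{2150406078}$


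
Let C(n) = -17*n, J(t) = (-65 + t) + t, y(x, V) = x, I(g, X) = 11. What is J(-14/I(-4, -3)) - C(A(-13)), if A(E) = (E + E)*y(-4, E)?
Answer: 18705/11 ≈ 1700.5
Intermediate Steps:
A(E) = -8*E (A(E) = (E + E)*(-4) = (2*E)*(-4) = -8*E)
J(t) = -65 + 2*t
J(-14/I(-4, -3)) - C(A(-13)) = (-65 + 2*(-14/11)) - (-17)*(-8*(-13)) = (-65 + 2*(-14*1/11)) - (-17)*104 = (-65 + 2*(-14/11)) - 1*(-1768) = (-65 - 28/11) + 1768 = -743/11 + 1768 = 18705/11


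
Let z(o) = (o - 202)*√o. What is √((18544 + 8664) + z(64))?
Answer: 2*√6526 ≈ 161.57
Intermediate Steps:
z(o) = √o*(-202 + o) (z(o) = (-202 + o)*√o = √o*(-202 + o))
√((18544 + 8664) + z(64)) = √((18544 + 8664) + √64*(-202 + 64)) = √(27208 + 8*(-138)) = √(27208 - 1104) = √26104 = 2*√6526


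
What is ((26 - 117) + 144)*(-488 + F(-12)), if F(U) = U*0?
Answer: -25864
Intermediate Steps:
F(U) = 0
((26 - 117) + 144)*(-488 + F(-12)) = ((26 - 117) + 144)*(-488 + 0) = (-91 + 144)*(-488) = 53*(-488) = -25864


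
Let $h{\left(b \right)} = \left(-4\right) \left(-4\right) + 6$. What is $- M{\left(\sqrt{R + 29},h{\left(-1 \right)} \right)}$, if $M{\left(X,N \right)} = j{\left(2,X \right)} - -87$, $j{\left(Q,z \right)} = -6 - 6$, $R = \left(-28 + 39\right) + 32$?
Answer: $-75$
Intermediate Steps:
$R = 43$ ($R = 11 + 32 = 43$)
$h{\left(b \right)} = 22$ ($h{\left(b \right)} = 16 + 6 = 22$)
$j{\left(Q,z \right)} = -12$
$M{\left(X,N \right)} = 75$ ($M{\left(X,N \right)} = -12 - -87 = -12 + 87 = 75$)
$- M{\left(\sqrt{R + 29},h{\left(-1 \right)} \right)} = \left(-1\right) 75 = -75$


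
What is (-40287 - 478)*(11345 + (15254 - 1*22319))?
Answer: -174474200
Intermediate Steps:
(-40287 - 478)*(11345 + (15254 - 1*22319)) = -40765*(11345 + (15254 - 22319)) = -40765*(11345 - 7065) = -40765*4280 = -174474200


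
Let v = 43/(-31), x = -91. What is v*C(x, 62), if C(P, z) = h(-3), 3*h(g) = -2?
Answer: 86/93 ≈ 0.92473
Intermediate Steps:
h(g) = -⅔ (h(g) = (⅓)*(-2) = -⅔)
C(P, z) = -⅔
v = -43/31 (v = 43*(-1/31) = -43/31 ≈ -1.3871)
v*C(x, 62) = -43/31*(-⅔) = 86/93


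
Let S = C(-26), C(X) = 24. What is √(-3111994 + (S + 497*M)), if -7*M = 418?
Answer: 12*I*√21817 ≈ 1772.5*I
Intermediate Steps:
M = -418/7 (M = -⅐*418 = -418/7 ≈ -59.714)
S = 24
√(-3111994 + (S + 497*M)) = √(-3111994 + (24 + 497*(-418/7))) = √(-3111994 + (24 - 29678)) = √(-3111994 - 29654) = √(-3141648) = 12*I*√21817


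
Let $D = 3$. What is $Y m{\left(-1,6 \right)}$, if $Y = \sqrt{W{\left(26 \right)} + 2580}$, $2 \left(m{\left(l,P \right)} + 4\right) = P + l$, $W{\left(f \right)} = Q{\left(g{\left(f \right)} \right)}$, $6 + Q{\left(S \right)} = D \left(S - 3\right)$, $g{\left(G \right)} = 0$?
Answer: $- \frac{9 \sqrt{285}}{2} \approx -75.969$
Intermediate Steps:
$Q{\left(S \right)} = -15 + 3 S$ ($Q{\left(S \right)} = -6 + 3 \left(S - 3\right) = -6 + 3 \left(-3 + S\right) = -6 + \left(-9 + 3 S\right) = -15 + 3 S$)
$W{\left(f \right)} = -15$ ($W{\left(f \right)} = -15 + 3 \cdot 0 = -15 + 0 = -15$)
$m{\left(l,P \right)} = -4 + \frac{P}{2} + \frac{l}{2}$ ($m{\left(l,P \right)} = -4 + \frac{P + l}{2} = -4 + \left(\frac{P}{2} + \frac{l}{2}\right) = -4 + \frac{P}{2} + \frac{l}{2}$)
$Y = 3 \sqrt{285}$ ($Y = \sqrt{-15 + 2580} = \sqrt{2565} = 3 \sqrt{285} \approx 50.646$)
$Y m{\left(-1,6 \right)} = 3 \sqrt{285} \left(-4 + \frac{1}{2} \cdot 6 + \frac{1}{2} \left(-1\right)\right) = 3 \sqrt{285} \left(-4 + 3 - \frac{1}{2}\right) = 3 \sqrt{285} \left(- \frac{3}{2}\right) = - \frac{9 \sqrt{285}}{2}$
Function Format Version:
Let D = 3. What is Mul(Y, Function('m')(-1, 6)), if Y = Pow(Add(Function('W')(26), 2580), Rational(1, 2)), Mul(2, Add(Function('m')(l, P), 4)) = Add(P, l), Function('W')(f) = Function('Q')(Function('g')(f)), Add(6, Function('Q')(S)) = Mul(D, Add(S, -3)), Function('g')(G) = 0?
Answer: Mul(Rational(-9, 2), Pow(285, Rational(1, 2))) ≈ -75.969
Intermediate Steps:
Function('Q')(S) = Add(-15, Mul(3, S)) (Function('Q')(S) = Add(-6, Mul(3, Add(S, -3))) = Add(-6, Mul(3, Add(-3, S))) = Add(-6, Add(-9, Mul(3, S))) = Add(-15, Mul(3, S)))
Function('W')(f) = -15 (Function('W')(f) = Add(-15, Mul(3, 0)) = Add(-15, 0) = -15)
Function('m')(l, P) = Add(-4, Mul(Rational(1, 2), P), Mul(Rational(1, 2), l)) (Function('m')(l, P) = Add(-4, Mul(Rational(1, 2), Add(P, l))) = Add(-4, Add(Mul(Rational(1, 2), P), Mul(Rational(1, 2), l))) = Add(-4, Mul(Rational(1, 2), P), Mul(Rational(1, 2), l)))
Y = Mul(3, Pow(285, Rational(1, 2))) (Y = Pow(Add(-15, 2580), Rational(1, 2)) = Pow(2565, Rational(1, 2)) = Mul(3, Pow(285, Rational(1, 2))) ≈ 50.646)
Mul(Y, Function('m')(-1, 6)) = Mul(Mul(3, Pow(285, Rational(1, 2))), Add(-4, Mul(Rational(1, 2), 6), Mul(Rational(1, 2), -1))) = Mul(Mul(3, Pow(285, Rational(1, 2))), Add(-4, 3, Rational(-1, 2))) = Mul(Mul(3, Pow(285, Rational(1, 2))), Rational(-3, 2)) = Mul(Rational(-9, 2), Pow(285, Rational(1, 2)))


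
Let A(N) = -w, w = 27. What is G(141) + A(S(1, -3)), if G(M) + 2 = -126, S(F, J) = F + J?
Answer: -155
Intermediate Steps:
G(M) = -128 (G(M) = -2 - 126 = -128)
A(N) = -27 (A(N) = -1*27 = -27)
G(141) + A(S(1, -3)) = -128 - 27 = -155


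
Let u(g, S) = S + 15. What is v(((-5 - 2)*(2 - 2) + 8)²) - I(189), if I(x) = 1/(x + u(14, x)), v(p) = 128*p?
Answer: 3219455/393 ≈ 8192.0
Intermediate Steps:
u(g, S) = 15 + S
I(x) = 1/(15 + 2*x) (I(x) = 1/(x + (15 + x)) = 1/(15 + 2*x))
v(((-5 - 2)*(2 - 2) + 8)²) - I(189) = 128*((-5 - 2)*(2 - 2) + 8)² - 1/(15 + 2*189) = 128*(-7*0 + 8)² - 1/(15 + 378) = 128*(0 + 8)² - 1/393 = 128*8² - 1*1/393 = 128*64 - 1/393 = 8192 - 1/393 = 3219455/393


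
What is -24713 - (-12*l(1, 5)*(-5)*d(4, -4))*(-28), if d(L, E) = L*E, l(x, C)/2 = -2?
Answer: 82807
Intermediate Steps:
l(x, C) = -4 (l(x, C) = 2*(-2) = -4)
d(L, E) = E*L
-24713 - (-12*l(1, 5)*(-5)*d(4, -4))*(-28) = -24713 - (-12*(-4*(-5))*(-4*4))*(-28) = -24713 - (-240*(-16))*(-28) = -24713 - (-12*(-320))*(-28) = -24713 - 3840*(-28) = -24713 - 1*(-107520) = -24713 + 107520 = 82807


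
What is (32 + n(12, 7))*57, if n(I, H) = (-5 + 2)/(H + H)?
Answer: 25365/14 ≈ 1811.8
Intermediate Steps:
n(I, H) = -3/(2*H) (n(I, H) = -3*1/(2*H) = -3/(2*H))
(32 + n(12, 7))*57 = (32 - 3/2/7)*57 = (32 - 3/2*⅐)*57 = (32 - 3/14)*57 = (445/14)*57 = 25365/14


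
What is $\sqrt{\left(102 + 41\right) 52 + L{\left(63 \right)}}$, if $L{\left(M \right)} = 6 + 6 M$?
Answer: $2 \sqrt{1955} \approx 88.431$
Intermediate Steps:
$\sqrt{\left(102 + 41\right) 52 + L{\left(63 \right)}} = \sqrt{\left(102 + 41\right) 52 + \left(6 + 6 \cdot 63\right)} = \sqrt{143 \cdot 52 + \left(6 + 378\right)} = \sqrt{7436 + 384} = \sqrt{7820} = 2 \sqrt{1955}$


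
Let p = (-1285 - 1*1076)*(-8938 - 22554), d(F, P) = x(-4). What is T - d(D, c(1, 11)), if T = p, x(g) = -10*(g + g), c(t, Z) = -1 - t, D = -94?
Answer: 74352532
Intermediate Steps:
x(g) = -20*g
d(F, P) = 80 (d(F, P) = -20*(-4) = 80)
p = 74352612 (p = (-1285 - 1076)*(-31492) = -2361*(-31492) = 74352612)
T = 74352612
T - d(D, c(1, 11)) = 74352612 - 1*80 = 74352612 - 80 = 74352532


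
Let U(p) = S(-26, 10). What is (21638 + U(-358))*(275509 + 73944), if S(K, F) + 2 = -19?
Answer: 7554125501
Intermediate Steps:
S(K, F) = -21 (S(K, F) = -2 - 19 = -21)
U(p) = -21
(21638 + U(-358))*(275509 + 73944) = (21638 - 21)*(275509 + 73944) = 21617*349453 = 7554125501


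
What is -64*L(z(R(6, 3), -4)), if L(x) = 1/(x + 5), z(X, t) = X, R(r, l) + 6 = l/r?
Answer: 128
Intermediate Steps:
R(r, l) = -6 + l/r
L(x) = 1/(5 + x)
-64*L(z(R(6, 3), -4)) = -64/(5 + (-6 + 3/6)) = -64/(5 + (-6 + 3*(⅙))) = -64/(5 + (-6 + ½)) = -64/(5 - 11/2) = -64/(-½) = -64*(-2) = 128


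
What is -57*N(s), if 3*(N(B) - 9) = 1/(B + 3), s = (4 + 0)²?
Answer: -514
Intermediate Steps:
s = 16 (s = 4² = 16)
N(B) = 9 + 1/(3*(3 + B)) (N(B) = 9 + 1/(3*(B + 3)) = 9 + 1/(3*(3 + B)))
-57*N(s) = -19*(82 + 27*16)/(3 + 16) = -19*(82 + 432)/19 = -19*514/19 = -57*514/57 = -514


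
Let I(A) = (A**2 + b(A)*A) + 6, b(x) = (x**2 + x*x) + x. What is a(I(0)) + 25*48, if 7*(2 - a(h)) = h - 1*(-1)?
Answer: 1201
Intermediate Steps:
b(x) = x + 2*x**2 (b(x) = (x**2 + x**2) + x = 2*x**2 + x = x + 2*x**2)
I(A) = 6 + A**2 + A**2*(1 + 2*A) (I(A) = (A**2 + (A*(1 + 2*A))*A) + 6 = (A**2 + A**2*(1 + 2*A)) + 6 = 6 + A**2 + A**2*(1 + 2*A))
a(h) = 13/7 - h/7 (a(h) = 2 - (h - 1*(-1))/7 = 2 - (h + 1)/7 = 2 - (1 + h)/7 = 2 + (-1/7 - h/7) = 13/7 - h/7)
a(I(0)) + 25*48 = (13/7 - (6 + 2*0**2 + 2*0**3)/7) + 25*48 = (13/7 - (6 + 2*0 + 2*0)/7) + 1200 = (13/7 - (6 + 0 + 0)/7) + 1200 = (13/7 - 1/7*6) + 1200 = (13/7 - 6/7) + 1200 = 1 + 1200 = 1201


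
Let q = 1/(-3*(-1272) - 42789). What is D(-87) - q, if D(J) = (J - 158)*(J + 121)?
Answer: -324645089/38973 ≈ -8330.0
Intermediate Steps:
D(J) = (-158 + J)*(121 + J)
q = -1/38973 (q = 1/(3816 - 42789) = 1/(-38973) = -1/38973 ≈ -2.5659e-5)
D(-87) - q = (-19118 + (-87)**2 - 37*(-87)) - 1*(-1/38973) = (-19118 + 7569 + 3219) + 1/38973 = -8330 + 1/38973 = -324645089/38973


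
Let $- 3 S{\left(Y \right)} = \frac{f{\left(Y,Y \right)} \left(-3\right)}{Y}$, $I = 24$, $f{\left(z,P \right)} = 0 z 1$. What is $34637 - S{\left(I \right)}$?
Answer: $34637$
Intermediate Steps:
$f{\left(z,P \right)} = 0$ ($f{\left(z,P \right)} = 0 \cdot 1 = 0$)
$S{\left(Y \right)} = 0$ ($S{\left(Y \right)} = - \frac{0 \left(-3\right) \frac{1}{Y}}{3} = - \frac{0 \frac{1}{Y}}{3} = \left(- \frac{1}{3}\right) 0 = 0$)
$34637 - S{\left(I \right)} = 34637 - 0 = 34637 + 0 = 34637$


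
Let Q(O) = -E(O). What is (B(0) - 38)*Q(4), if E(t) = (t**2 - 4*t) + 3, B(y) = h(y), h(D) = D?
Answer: 114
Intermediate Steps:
B(y) = y
E(t) = 3 + t**2 - 4*t
Q(O) = -3 - O**2 + 4*O (Q(O) = -(3 + O**2 - 4*O) = -3 - O**2 + 4*O)
(B(0) - 38)*Q(4) = (0 - 38)*(-3 - 1*4**2 + 4*4) = -38*(-3 - 1*16 + 16) = -38*(-3 - 16 + 16) = -38*(-3) = 114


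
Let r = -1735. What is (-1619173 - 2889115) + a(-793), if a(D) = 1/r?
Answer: -7821879681/1735 ≈ -4.5083e+6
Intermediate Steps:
a(D) = -1/1735 (a(D) = 1/(-1735) = -1/1735)
(-1619173 - 2889115) + a(-793) = (-1619173 - 2889115) - 1/1735 = -4508288 - 1/1735 = -7821879681/1735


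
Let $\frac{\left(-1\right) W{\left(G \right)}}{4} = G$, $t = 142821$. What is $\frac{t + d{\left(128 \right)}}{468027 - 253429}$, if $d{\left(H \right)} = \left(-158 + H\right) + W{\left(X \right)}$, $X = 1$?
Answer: $\frac{142787}{214598} \approx 0.66537$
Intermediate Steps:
$W{\left(G \right)} = - 4 G$
$d{\left(H \right)} = -162 + H$ ($d{\left(H \right)} = \left(-158 + H\right) - 4 = -162 + H$)
$\frac{t + d{\left(128 \right)}}{468027 - 253429} = \frac{142821 + \left(-162 + 128\right)}{468027 - 253429} = \frac{142821 - 34}{214598} = 142787 \cdot \frac{1}{214598} = \frac{142787}{214598}$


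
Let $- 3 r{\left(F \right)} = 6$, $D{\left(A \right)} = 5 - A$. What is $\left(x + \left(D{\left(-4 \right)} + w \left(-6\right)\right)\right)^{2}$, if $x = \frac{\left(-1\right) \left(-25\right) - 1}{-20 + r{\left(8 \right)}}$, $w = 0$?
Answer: $\frac{7569}{121} \approx 62.554$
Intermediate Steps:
$r{\left(F \right)} = -2$ ($r{\left(F \right)} = \left(- \frac{1}{3}\right) 6 = -2$)
$x = - \frac{12}{11}$ ($x = \frac{\left(-1\right) \left(-25\right) - 1}{-20 - 2} = \frac{25 - 1}{-22} = 24 \left(- \frac{1}{22}\right) = - \frac{12}{11} \approx -1.0909$)
$\left(x + \left(D{\left(-4 \right)} + w \left(-6\right)\right)\right)^{2} = \left(- \frac{12}{11} + \left(\left(5 - -4\right) + 0 \left(-6\right)\right)\right)^{2} = \left(- \frac{12}{11} + \left(\left(5 + 4\right) + 0\right)\right)^{2} = \left(- \frac{12}{11} + \left(9 + 0\right)\right)^{2} = \left(- \frac{12}{11} + 9\right)^{2} = \left(\frac{87}{11}\right)^{2} = \frac{7569}{121}$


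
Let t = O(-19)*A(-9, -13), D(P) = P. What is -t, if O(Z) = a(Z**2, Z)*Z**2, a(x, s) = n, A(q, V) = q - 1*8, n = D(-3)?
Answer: -18411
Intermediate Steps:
n = -3
A(q, V) = -8 + q (A(q, V) = q - 8 = -8 + q)
a(x, s) = -3
O(Z) = -3*Z**2
t = 18411 (t = (-3*(-19)**2)*(-8 - 9) = -3*361*(-17) = -1083*(-17) = 18411)
-t = -1*18411 = -18411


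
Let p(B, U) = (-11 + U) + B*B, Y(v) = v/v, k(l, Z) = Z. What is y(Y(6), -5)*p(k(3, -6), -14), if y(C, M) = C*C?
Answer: 11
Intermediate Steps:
Y(v) = 1
p(B, U) = -11 + U + B² (p(B, U) = (-11 + U) + B² = -11 + U + B²)
y(C, M) = C²
y(Y(6), -5)*p(k(3, -6), -14) = 1²*(-11 - 14 + (-6)²) = 1*(-11 - 14 + 36) = 1*11 = 11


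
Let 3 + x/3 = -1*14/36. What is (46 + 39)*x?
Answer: -5185/6 ≈ -864.17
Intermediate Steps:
x = -61/6 (x = -9 + 3*(-1*14/36) = -9 + 3*(-14*1/36) = -9 + 3*(-7/18) = -9 - 7/6 = -61/6 ≈ -10.167)
(46 + 39)*x = (46 + 39)*(-61/6) = 85*(-61/6) = -5185/6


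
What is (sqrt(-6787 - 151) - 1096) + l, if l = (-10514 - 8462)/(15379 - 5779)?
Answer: -329393/300 + I*sqrt(6938) ≈ -1098.0 + 83.295*I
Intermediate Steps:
l = -593/300 (l = -18976/9600 = -18976*1/9600 = -593/300 ≈ -1.9767)
(sqrt(-6787 - 151) - 1096) + l = (sqrt(-6787 - 151) - 1096) - 593/300 = (sqrt(-6938) - 1096) - 593/300 = (I*sqrt(6938) - 1096) - 593/300 = (-1096 + I*sqrt(6938)) - 593/300 = -329393/300 + I*sqrt(6938)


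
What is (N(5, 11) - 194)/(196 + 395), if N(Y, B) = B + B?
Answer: -172/591 ≈ -0.29103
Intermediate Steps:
N(Y, B) = 2*B
(N(5, 11) - 194)/(196 + 395) = (2*11 - 194)/(196 + 395) = (22 - 194)/591 = -172*1/591 = -172/591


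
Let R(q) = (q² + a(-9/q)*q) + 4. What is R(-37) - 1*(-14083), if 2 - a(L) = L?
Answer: 15391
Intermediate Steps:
a(L) = 2 - L
R(q) = 4 + q² + q*(2 + 9/q) (R(q) = (q² + (2 - (-9)/q)*q) + 4 = (q² + (2 + 9/q)*q) + 4 = (q² + q*(2 + 9/q)) + 4 = 4 + q² + q*(2 + 9/q))
R(-37) - 1*(-14083) = (13 + (-37)² + 2*(-37)) - 1*(-14083) = (13 + 1369 - 74) + 14083 = 1308 + 14083 = 15391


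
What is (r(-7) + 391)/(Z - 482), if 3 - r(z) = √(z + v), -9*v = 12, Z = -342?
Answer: -197/412 + 5*I*√3/2472 ≈ -0.47816 + 0.0035033*I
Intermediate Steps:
v = -4/3 (v = -⅑*12 = -4/3 ≈ -1.3333)
r(z) = 3 - √(-4/3 + z) (r(z) = 3 - √(z - 4/3) = 3 - √(-4/3 + z))
(r(-7) + 391)/(Z - 482) = ((3 - √(-12 + 9*(-7))/3) + 391)/(-342 - 482) = ((3 - √(-12 - 63)/3) + 391)/(-824) = ((3 - 5*I*√3/3) + 391)*(-1/824) = (394 - 5*I*√3/3)*(-1/824) = -197/412 + 5*I*√3/2472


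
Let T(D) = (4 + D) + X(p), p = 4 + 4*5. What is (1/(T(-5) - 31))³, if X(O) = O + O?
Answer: 1/4096 ≈ 0.00024414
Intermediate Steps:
p = 24 (p = 4 + 20 = 24)
X(O) = 2*O
T(D) = 52 + D (T(D) = (4 + D) + 2*24 = (4 + D) + 48 = 52 + D)
(1/(T(-5) - 31))³ = (1/((52 - 5) - 31))³ = (1/(47 - 31))³ = (1/16)³ = 1/4096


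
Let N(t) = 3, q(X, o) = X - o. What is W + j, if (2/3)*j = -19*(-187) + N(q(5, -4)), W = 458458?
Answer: 463792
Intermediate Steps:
j = 5334 (j = 3*(-19*(-187) + 3)/2 = 3*(3553 + 3)/2 = (3/2)*3556 = 5334)
W + j = 458458 + 5334 = 463792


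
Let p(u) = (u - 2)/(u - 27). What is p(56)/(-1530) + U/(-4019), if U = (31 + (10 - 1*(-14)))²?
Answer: -7468682/9906835 ≈ -0.75389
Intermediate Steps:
p(u) = (-2 + u)/(-27 + u)
U = 3025 (U = (31 + (10 + 14))² = (31 + 24)² = 55² = 3025)
p(56)/(-1530) + U/(-4019) = ((-2 + 56)/(-27 + 56))/(-1530) + 3025/(-4019) = (54/29)*(-1/1530) + 3025*(-1/4019) = ((1/29)*54)*(-1/1530) - 3025/4019 = (54/29)*(-1/1530) - 3025/4019 = -3/2465 - 3025/4019 = -7468682/9906835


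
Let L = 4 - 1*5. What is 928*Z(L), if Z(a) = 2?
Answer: 1856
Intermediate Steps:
L = -1 (L = 4 - 5 = -1)
928*Z(L) = 928*2 = 1856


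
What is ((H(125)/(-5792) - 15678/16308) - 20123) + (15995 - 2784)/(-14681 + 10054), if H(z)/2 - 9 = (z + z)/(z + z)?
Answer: -61085963226271/3035052888 ≈ -20127.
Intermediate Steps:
H(z) = 20 (H(z) = 18 + 2*((z + z)/(z + z)) = 18 + 2*((2*z)/((2*z))) = 18 + 2*((2*z)*(1/(2*z))) = 18 + 2*1 = 18 + 2 = 20)
((H(125)/(-5792) - 15678/16308) - 20123) + (15995 - 2784)/(-14681 + 10054) = ((20/(-5792) - 15678/16308) - 20123) + (15995 - 2784)/(-14681 + 10054) = ((20*(-1/5792) - 15678*1/16308) - 20123) + 13211/(-4627) = ((-5/1448 - 871/906) - 20123) + 13211*(-1/4627) = (-632869/655944 - 20123) - 13211/4627 = -13200193981/655944 - 13211/4627 = -61085963226271/3035052888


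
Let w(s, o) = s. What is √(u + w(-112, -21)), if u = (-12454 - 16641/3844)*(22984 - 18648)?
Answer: 2*I*√12978167315/31 ≈ 7349.8*I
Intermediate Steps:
u = -51912561628/961 (u = (-12454 - 16641*1/3844)*4336 = (-12454 - 16641/3844)*4336 = -47889817/3844*4336 = -51912561628/961 ≈ -5.4019e+7)
√(u + w(-112, -21)) = √(-51912561628/961 - 112) = √(-51912669260/961) = 2*I*√12978167315/31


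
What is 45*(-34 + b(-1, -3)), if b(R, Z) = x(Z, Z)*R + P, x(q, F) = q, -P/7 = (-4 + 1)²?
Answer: -4230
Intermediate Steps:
P = -63 (P = -7*(-4 + 1)² = -7*(-3)² = -7*9 = -63)
b(R, Z) = -63 + R*Z (b(R, Z) = Z*R - 63 = R*Z - 63 = -63 + R*Z)
45*(-34 + b(-1, -3)) = 45*(-34 + (-63 - 1*(-3))) = 45*(-34 + (-63 + 3)) = 45*(-34 - 60) = 45*(-94) = -4230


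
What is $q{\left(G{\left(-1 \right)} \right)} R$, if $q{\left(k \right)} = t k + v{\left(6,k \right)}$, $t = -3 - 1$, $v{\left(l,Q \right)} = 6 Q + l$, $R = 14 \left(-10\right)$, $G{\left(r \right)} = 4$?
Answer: $-1960$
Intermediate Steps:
$R = -140$
$v{\left(l,Q \right)} = l + 6 Q$
$t = -4$ ($t = -3 + \left(0 - 1\right) = -3 - 1 = -4$)
$q{\left(k \right)} = 6 + 2 k$ ($q{\left(k \right)} = - 4 k + \left(6 + 6 k\right) = 6 + 2 k$)
$q{\left(G{\left(-1 \right)} \right)} R = \left(6 + 2 \cdot 4\right) \left(-140\right) = \left(6 + 8\right) \left(-140\right) = 14 \left(-140\right) = -1960$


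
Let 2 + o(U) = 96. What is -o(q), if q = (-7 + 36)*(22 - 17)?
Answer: -94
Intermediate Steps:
q = 145 (q = 29*5 = 145)
o(U) = 94 (o(U) = -2 + 96 = 94)
-o(q) = -1*94 = -94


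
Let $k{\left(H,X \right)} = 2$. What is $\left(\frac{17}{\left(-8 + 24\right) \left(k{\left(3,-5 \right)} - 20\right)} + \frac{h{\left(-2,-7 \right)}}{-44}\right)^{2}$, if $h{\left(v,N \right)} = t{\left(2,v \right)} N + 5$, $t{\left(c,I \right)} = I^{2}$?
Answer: $\frac{2157961}{10036224} \approx 0.21502$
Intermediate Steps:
$h{\left(v,N \right)} = 5 + N v^{2}$ ($h{\left(v,N \right)} = v^{2} N + 5 = N v^{2} + 5 = 5 + N v^{2}$)
$\left(\frac{17}{\left(-8 + 24\right) \left(k{\left(3,-5 \right)} - 20\right)} + \frac{h{\left(-2,-7 \right)}}{-44}\right)^{2} = \left(\frac{17}{\left(-8 + 24\right) \left(2 - 20\right)} + \frac{5 - 7 \left(-2\right)^{2}}{-44}\right)^{2} = \left(\frac{17}{16 \left(-18\right)} + \left(5 - 28\right) \left(- \frac{1}{44}\right)\right)^{2} = \left(\frac{17}{-288} + \left(5 - 28\right) \left(- \frac{1}{44}\right)\right)^{2} = \left(17 \left(- \frac{1}{288}\right) - - \frac{23}{44}\right)^{2} = \left(- \frac{17}{288} + \frac{23}{44}\right)^{2} = \left(\frac{1469}{3168}\right)^{2} = \frac{2157961}{10036224}$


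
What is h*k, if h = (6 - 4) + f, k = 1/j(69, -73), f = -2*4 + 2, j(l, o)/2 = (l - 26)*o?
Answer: 2/3139 ≈ 0.00063715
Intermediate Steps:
j(l, o) = 2*o*(-26 + l) (j(l, o) = 2*((l - 26)*o) = 2*((-26 + l)*o) = 2*(o*(-26 + l)) = 2*o*(-26 + l))
f = -6 (f = -8 + 2 = -6)
k = -1/6278 (k = 1/(2*(-73)*(-26 + 69)) = 1/(2*(-73)*43) = 1/(-6278) = -1/6278 ≈ -0.00015929)
h = -4 (h = (6 - 4) - 6 = 2 - 6 = -4)
h*k = -4*(-1/6278) = 2/3139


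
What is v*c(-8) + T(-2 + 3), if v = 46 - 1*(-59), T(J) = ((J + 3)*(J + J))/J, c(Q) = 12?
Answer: 1268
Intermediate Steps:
T(J) = 6 + 2*J (T(J) = ((3 + J)*(2*J))/J = (2*J*(3 + J))/J = 6 + 2*J)
v = 105 (v = 46 + 59 = 105)
v*c(-8) + T(-2 + 3) = 105*12 + (6 + 2*(-2 + 3)) = 1260 + (6 + 2*1) = 1260 + (6 + 2) = 1260 + 8 = 1268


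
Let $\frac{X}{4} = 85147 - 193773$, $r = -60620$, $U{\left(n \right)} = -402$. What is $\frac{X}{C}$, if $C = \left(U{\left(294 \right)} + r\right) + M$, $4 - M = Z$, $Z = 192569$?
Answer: $\frac{434504}{253587} \approx 1.7134$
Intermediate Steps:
$M = -192565$ ($M = 4 - 192569 = -192565$)
$X = -434504$ ($X = 4 \left(85147 - 193773\right) = 4 \left(-108626\right) = -434504$)
$C = -253587$ ($C = \left(-402 - 60620\right) - 192565 = -61022 - 192565 = -253587$)
$\frac{X}{C} = - \frac{434504}{-253587} = \left(-434504\right) \left(- \frac{1}{253587}\right) = \frac{434504}{253587}$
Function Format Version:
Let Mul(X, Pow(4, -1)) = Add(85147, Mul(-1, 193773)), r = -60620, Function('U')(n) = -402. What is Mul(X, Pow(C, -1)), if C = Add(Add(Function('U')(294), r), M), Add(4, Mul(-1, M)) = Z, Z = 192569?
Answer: Rational(434504, 253587) ≈ 1.7134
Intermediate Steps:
M = -192565 (M = Add(4, Mul(-1, 192569)) = Add(4, -192569) = -192565)
X = -434504 (X = Mul(4, Add(85147, Mul(-1, 193773))) = Mul(4, Add(85147, -193773)) = Mul(4, -108626) = -434504)
C = -253587 (C = Add(Add(-402, -60620), -192565) = Add(-61022, -192565) = -253587)
Mul(X, Pow(C, -1)) = Mul(-434504, Pow(-253587, -1)) = Mul(-434504, Rational(-1, 253587)) = Rational(434504, 253587)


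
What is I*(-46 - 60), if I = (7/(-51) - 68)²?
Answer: -1280016250/2601 ≈ -4.9212e+5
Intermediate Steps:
I = 12075625/2601 (I = (7*(-1/51) - 68)² = (-7/51 - 68)² = (-3475/51)² = 12075625/2601 ≈ 4642.7)
I*(-46 - 60) = 12075625*(-46 - 60)/2601 = (12075625/2601)*(-106) = -1280016250/2601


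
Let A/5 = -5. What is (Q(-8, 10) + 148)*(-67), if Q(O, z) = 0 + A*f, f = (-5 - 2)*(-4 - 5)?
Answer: 95609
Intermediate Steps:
A = -25 (A = 5*(-5) = -25)
f = 63 (f = -7*(-9) = 63)
Q(O, z) = -1575 (Q(O, z) = 0 - 25*63 = 0 - 1575 = -1575)
(Q(-8, 10) + 148)*(-67) = (-1575 + 148)*(-67) = -1427*(-67) = 95609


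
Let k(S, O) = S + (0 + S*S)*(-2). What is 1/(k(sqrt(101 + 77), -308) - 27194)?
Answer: -13775/379501161 - sqrt(178)/759002322 ≈ -3.6315e-5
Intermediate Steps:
k(S, O) = S - 2*S**2 (k(S, O) = S + (0 + S**2)*(-2) = S + S**2*(-2) = S - 2*S**2)
1/(k(sqrt(101 + 77), -308) - 27194) = 1/(sqrt(101 + 77)*(1 - 2*sqrt(101 + 77)) - 27194) = 1/(sqrt(178)*(1 - 2*sqrt(178)) - 27194) = 1/(-27194 + sqrt(178)*(1 - 2*sqrt(178)))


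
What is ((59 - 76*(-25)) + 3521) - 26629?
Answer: -21149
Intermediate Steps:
((59 - 76*(-25)) + 3521) - 26629 = ((59 + 1900) + 3521) - 26629 = (1959 + 3521) - 26629 = 5480 - 26629 = -21149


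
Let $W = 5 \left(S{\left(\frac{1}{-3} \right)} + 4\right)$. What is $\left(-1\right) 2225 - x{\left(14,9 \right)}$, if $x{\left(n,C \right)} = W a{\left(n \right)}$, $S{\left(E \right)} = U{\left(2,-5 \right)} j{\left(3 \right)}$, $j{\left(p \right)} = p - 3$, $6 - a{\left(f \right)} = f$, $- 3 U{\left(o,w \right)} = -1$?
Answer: $-2065$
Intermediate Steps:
$U{\left(o,w \right)} = \frac{1}{3}$ ($U{\left(o,w \right)} = \left(- \frac{1}{3}\right) \left(-1\right) = \frac{1}{3}$)
$a{\left(f \right)} = 6 - f$
$j{\left(p \right)} = -3 + p$
$S{\left(E \right)} = 0$ ($S{\left(E \right)} = \frac{-3 + 3}{3} = \frac{1}{3} \cdot 0 = 0$)
$W = 20$ ($W = 5 \left(0 + 4\right) = 5 \cdot 4 = 20$)
$x{\left(n,C \right)} = 120 - 20 n$ ($x{\left(n,C \right)} = 20 \left(6 - n\right) = 120 - 20 n$)
$\left(-1\right) 2225 - x{\left(14,9 \right)} = \left(-1\right) 2225 - \left(120 - 280\right) = -2225 - \left(120 - 280\right) = -2225 - -160 = -2225 + 160 = -2065$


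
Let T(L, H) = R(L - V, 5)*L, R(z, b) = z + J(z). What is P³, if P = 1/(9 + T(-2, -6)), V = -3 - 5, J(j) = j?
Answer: -1/3375 ≈ -0.00029630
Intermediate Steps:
V = -8
R(z, b) = 2*z (R(z, b) = z + z = 2*z)
T(L, H) = L*(16 + 2*L) (T(L, H) = (2*(L - 1*(-8)))*L = (2*(L + 8))*L = (2*(8 + L))*L = (16 + 2*L)*L = L*(16 + 2*L))
P = -1/15 (P = 1/(9 + 2*(-2)*(8 - 2)) = 1/(9 + 2*(-2)*6) = 1/(9 - 24) = 1/(-15) = -1/15 ≈ -0.066667)
P³ = (-1/15)³ = -1/3375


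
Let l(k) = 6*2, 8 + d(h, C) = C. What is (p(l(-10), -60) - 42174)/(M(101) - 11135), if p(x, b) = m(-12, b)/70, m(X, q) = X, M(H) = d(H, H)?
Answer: 738048/193235 ≈ 3.8194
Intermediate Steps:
d(h, C) = -8 + C
l(k) = 12
M(H) = -8 + H
p(x, b) = -6/35 (p(x, b) = -12/70 = -12*1/70 = -6/35)
(p(l(-10), -60) - 42174)/(M(101) - 11135) = (-6/35 - 42174)/((-8 + 101) - 11135) = -1476096/(35*(93 - 11135)) = -1476096/35/(-11042) = -1476096/35*(-1/11042) = 738048/193235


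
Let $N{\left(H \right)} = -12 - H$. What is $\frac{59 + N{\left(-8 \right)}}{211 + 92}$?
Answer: $\frac{55}{303} \approx 0.18152$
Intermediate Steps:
$\frac{59 + N{\left(-8 \right)}}{211 + 92} = \frac{59 - 4}{211 + 92} = \frac{59 + \left(-12 + 8\right)}{303} = \left(59 - 4\right) \frac{1}{303} = 55 \cdot \frac{1}{303} = \frac{55}{303}$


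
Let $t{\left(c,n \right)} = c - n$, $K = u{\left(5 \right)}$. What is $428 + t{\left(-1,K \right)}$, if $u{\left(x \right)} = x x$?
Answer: $402$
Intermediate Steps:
$u{\left(x \right)} = x^{2}$
$K = 25$ ($K = 5^{2} = 25$)
$428 + t{\left(-1,K \right)} = 428 - 26 = 402$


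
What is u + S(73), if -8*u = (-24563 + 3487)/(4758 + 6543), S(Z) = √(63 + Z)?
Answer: 5269/22602 + 2*√34 ≈ 11.895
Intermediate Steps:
u = 5269/22602 (u = -(-24563 + 3487)/(8*(4758 + 6543)) = -(-5269)/(2*11301) = -⅛*(-21076/11301) = 5269/22602 ≈ 0.23312)
u + S(73) = 5269/22602 + √(63 + 73) = 5269/22602 + √136 = 5269/22602 + 2*√34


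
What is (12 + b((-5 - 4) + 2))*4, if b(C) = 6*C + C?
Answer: -148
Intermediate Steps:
b(C) = 7*C
(12 + b((-5 - 4) + 2))*4 = (12 + 7*((-5 - 4) + 2))*4 = (12 + 7*(-9 + 2))*4 = (12 + 7*(-7))*4 = (12 - 49)*4 = -37*4 = -148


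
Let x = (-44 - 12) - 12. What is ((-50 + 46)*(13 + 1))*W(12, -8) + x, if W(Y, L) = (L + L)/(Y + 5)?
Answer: -260/17 ≈ -15.294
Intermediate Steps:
x = -68 (x = -56 - 12 = -68)
W(Y, L) = 2*L/(5 + Y) (W(Y, L) = (2*L)/(5 + Y) = 2*L/(5 + Y))
((-50 + 46)*(13 + 1))*W(12, -8) + x = ((-50 + 46)*(13 + 1))*(2*(-8)/(5 + 12)) - 68 = (-4*14)*(2*(-8)/17) - 68 = -112*(-8)/17 - 68 = -56*(-16/17) - 68 = 896/17 - 68 = -260/17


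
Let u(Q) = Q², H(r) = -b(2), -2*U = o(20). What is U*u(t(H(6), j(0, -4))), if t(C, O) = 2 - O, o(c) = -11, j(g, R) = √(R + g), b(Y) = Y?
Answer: -44*I ≈ -44.0*I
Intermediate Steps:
U = 11/2 (U = -½*(-11) = 11/2 ≈ 5.5000)
H(r) = -2 (H(r) = -1*2 = -2)
U*u(t(H(6), j(0, -4))) = 11*(2 - √(-4 + 0))²/2 = 11*(2 - √(-4))²/2 = 11*(2 - 2*I)²/2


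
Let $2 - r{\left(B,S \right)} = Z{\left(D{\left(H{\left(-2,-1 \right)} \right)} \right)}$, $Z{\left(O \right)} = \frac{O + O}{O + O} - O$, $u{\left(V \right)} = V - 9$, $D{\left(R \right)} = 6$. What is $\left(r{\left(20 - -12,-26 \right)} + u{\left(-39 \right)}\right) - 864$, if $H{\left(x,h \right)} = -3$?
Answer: $-905$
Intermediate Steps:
$u{\left(V \right)} = -9 + V$ ($u{\left(V \right)} = V - 9 = -9 + V$)
$Z{\left(O \right)} = 1 - O$ ($Z{\left(O \right)} = \frac{2 O}{2 O} - O = 2 O \frac{1}{2 O} - O = 1 - O$)
$r{\left(B,S \right)} = 7$ ($r{\left(B,S \right)} = 2 - \left(1 - 6\right) = 2 - -5 = 2 + 5 = 7$)
$\left(r{\left(20 - -12,-26 \right)} + u{\left(-39 \right)}\right) - 864 = \left(7 - 48\right) - 864 = -41 - 864 = -905$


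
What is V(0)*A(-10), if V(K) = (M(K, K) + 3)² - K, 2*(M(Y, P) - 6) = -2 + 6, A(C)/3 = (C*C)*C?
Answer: -363000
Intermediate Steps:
A(C) = 3*C³ (A(C) = 3*((C*C)*C) = 3*(C²*C) = 3*C³)
M(Y, P) = 8 (M(Y, P) = 6 + (-2 + 6)/2 = 6 + (½)*4 = 6 + 2 = 8)
V(K) = 121 - K (V(K) = (8 + 3)² - K = 11² - K = 121 - K)
V(0)*A(-10) = (121 - 1*0)*(3*(-10)³) = (121 + 0)*(3*(-1000)) = 121*(-3000) = -363000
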